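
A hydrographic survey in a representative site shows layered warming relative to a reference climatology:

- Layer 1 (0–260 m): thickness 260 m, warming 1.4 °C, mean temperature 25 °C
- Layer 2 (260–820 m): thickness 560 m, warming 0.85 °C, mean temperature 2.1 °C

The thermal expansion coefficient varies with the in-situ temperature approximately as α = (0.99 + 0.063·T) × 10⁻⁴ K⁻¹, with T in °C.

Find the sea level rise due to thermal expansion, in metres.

about 0.15 m

Layer 1: α = (0.99 + 0.063×25)×10⁻⁴ = 2.565×10⁻⁴ K⁻¹
Layer 2: α = (0.99 + 0.063×2.1)×10⁻⁴ = 1.1223×10⁻⁴ K⁻¹
0–260 m: 1.4 × 260 × 2.565×10⁻⁴ = 0.093366 m
0.85 × 560 × 1.1223×10⁻⁴ = 0.05342148 m
Δh = 0.093366 + 0.05342148 = 0.14678748 m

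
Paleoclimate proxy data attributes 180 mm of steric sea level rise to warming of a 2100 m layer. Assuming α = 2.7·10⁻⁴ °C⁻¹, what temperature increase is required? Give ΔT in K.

0.32 K

ΔT = Δh/(αH) = 0.18 / (2.7×10⁻⁴ × 2100) ≈ 0.3175 K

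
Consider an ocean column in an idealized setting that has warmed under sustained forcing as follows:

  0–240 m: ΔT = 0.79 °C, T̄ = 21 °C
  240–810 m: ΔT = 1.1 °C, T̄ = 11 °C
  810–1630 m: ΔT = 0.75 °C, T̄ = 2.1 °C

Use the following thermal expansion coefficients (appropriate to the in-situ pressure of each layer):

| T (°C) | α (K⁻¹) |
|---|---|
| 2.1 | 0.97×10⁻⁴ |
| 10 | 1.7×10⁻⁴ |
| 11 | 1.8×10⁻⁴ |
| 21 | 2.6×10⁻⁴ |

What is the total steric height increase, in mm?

Layer 1 at 21 °C → α = 2.6×10⁻⁴ K⁻¹
Layer 2 at 11 °C → α = 1.8×10⁻⁴ K⁻¹
Layer 3 at 2.1 °C → α = 0.97×10⁻⁴ K⁻¹
0–240 m: 0.79 × 2.6×10⁻⁴ × 240 = 0.049296 m
240–810 m: 1.8×10⁻⁴ × 570 × 1.1 = 0.11286 m
Layer 3: 820 × 0.97×10⁻⁴ × 0.75 = 0.059655 m
Δh = 0.049296 + 0.11286 + 0.059655 = 0.221811 m ≈ 222 mm

222 mm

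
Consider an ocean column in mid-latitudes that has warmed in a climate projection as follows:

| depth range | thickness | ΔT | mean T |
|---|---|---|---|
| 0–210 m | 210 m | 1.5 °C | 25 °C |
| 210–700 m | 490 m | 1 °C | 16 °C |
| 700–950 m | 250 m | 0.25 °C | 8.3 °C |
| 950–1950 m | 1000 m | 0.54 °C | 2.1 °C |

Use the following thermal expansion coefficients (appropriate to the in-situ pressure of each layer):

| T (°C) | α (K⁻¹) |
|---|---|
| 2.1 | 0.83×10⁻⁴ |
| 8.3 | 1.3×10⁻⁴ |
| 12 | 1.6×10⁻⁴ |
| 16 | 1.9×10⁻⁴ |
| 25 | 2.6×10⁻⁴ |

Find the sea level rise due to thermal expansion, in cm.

Layer 1 at 25 °C → α = 2.6×10⁻⁴ K⁻¹
Layer 2 at 16 °C → α = 1.9×10⁻⁴ K⁻¹
Layer 3 at 8.3 °C → α = 1.3×10⁻⁴ K⁻¹
Layer 4 at 2.1 °C → α = 0.83×10⁻⁴ K⁻¹
0–210 m: 2.6×10⁻⁴ × 210 × 1.5 = 0.08190 m
Layer 2: 1.9×10⁻⁴ × 490 × 1 = 0.09310 m
250 × 0.25 × 1.3×10⁻⁴ = 0.008125 m
0.54 × 1000 × 0.83×10⁻⁴ = 0.04482 m
Δh = 0.08190 + 0.09310 + 0.008125 + 0.04482 = 0.227945 m

22.8 cm of thermosteric rise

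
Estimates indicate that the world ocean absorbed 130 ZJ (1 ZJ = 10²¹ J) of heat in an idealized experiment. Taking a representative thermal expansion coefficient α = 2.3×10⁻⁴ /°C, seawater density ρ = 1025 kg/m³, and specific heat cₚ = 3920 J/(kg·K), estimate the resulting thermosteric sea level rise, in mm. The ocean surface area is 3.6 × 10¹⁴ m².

20.7 mm

Per unit area: Q = 130×10²¹ / (3.6×10¹⁴) ≈ 3.611×10⁸ J/m²
Δh = αQ/(ρcₚ) = 2.3×10⁻⁴ × 3.611×10⁸ / (1025 × 3920) ≈ 0.02067 m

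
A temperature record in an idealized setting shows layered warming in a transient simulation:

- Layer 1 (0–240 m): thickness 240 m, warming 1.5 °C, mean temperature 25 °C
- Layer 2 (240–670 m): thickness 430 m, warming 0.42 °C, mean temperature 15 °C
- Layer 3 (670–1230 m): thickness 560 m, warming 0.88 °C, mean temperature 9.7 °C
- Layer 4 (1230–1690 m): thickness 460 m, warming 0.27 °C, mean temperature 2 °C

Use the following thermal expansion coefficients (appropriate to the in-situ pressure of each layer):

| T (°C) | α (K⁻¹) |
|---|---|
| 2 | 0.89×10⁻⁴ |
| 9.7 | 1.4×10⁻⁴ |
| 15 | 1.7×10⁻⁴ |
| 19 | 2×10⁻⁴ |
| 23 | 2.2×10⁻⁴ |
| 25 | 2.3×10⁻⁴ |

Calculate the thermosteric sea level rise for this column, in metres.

Layer 1 at 25 °C → α = 2.3×10⁻⁴ K⁻¹
Layer 2 at 15 °C → α = 1.7×10⁻⁴ K⁻¹
Layer 3 at 9.7 °C → α = 1.4×10⁻⁴ K⁻¹
Layer 4 at 2 °C → α = 0.89×10⁻⁴ K⁻¹
1.5 × 2.3×10⁻⁴ × 240 = 0.08280 m
240–670 m: 430 × 0.42 × 1.7×10⁻⁴ = 0.030702 m
1.4×10⁻⁴ × 560 × 0.88 = 0.068992 m
0.89×10⁻⁴ × 0.27 × 460 = 0.0110538 m
Δh = 0.08280 + 0.030702 + 0.068992 + 0.0110538 = 0.1935478 m ≈ 0.194 m

0.194 m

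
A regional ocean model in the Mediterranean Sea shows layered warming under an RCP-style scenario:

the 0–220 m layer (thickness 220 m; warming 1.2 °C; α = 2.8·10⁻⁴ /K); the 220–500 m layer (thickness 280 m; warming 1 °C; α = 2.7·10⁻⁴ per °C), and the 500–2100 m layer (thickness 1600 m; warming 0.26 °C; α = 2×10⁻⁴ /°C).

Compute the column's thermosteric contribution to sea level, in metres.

Δh = 0.23 m

Layer 1: 1.2 × 220 × 2.8×10⁻⁴ = 0.07392 m
Layer 2: 280 × 1 × 2.7×10⁻⁴ = 0.07560 m
0.26 × 2×10⁻⁴ × 1600 = 0.08320 m
Δh = 0.07392 + 0.07560 + 0.08320 = 0.23272 m ≈ 0.23 m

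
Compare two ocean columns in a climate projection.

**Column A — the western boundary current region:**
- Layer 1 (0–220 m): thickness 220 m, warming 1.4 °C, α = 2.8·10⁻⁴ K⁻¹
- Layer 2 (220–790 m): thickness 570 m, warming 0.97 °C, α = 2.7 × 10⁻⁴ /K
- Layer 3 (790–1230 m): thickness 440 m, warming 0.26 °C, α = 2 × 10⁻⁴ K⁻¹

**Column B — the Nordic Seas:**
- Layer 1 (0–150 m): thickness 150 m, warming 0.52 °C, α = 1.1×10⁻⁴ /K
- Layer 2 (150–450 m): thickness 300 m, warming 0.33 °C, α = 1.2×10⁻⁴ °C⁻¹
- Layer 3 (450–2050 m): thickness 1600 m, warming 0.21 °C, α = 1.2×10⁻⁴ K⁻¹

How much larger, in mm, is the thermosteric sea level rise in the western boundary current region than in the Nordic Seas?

198 mm larger

A Layer 1: 2.8×10⁻⁴ × 220 × 1.4 = 0.08624 m
A 2.7×10⁻⁴ × 0.97 × 570 = 0.149283 m
A 2×10⁻⁴ × 0.26 × 440 = 0.02288 m
A total: 0.258403 m
B 0–150 m: 0.52 × 1.1×10⁻⁴ × 150 = 0.00858 m
B Layer 2: 0.33 × 1.2×10⁻⁴ × 300 = 0.01188 m
B Layer 3: 1600 × 0.21 × 1.2×10⁻⁴ = 0.04032 m
B total: 0.06078 m
Difference: 0.258403 − 0.06078 = 0.197623 m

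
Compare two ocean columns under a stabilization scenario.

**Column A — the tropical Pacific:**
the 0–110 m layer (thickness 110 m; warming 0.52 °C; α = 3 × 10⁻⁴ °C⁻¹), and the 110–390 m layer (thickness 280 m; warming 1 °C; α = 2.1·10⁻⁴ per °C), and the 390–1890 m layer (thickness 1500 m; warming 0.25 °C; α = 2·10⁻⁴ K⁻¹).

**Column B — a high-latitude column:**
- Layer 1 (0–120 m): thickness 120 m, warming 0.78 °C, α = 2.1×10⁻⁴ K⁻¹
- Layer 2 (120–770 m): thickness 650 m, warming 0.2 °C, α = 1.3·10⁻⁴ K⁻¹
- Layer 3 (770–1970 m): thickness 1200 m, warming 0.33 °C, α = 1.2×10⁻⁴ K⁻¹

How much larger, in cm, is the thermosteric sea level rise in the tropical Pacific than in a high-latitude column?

A 0.52 × 3×10⁻⁴ × 110 = 0.01716 m
A 1 × 2.1×10⁻⁴ × 280 = 0.05880 m
A Layer 3: 2×10⁻⁴ × 1500 × 0.25 = 0.07500 m
A total: 0.15096 m
B Layer 1: 2.1×10⁻⁴ × 120 × 0.78 = 0.019656 m
B 650 × 0.2 × 1.3×10⁻⁴ = 0.01690 m
B Layer 3: 1.2×10⁻⁴ × 1200 × 0.33 = 0.04752 m
B total: 0.084076 m
Difference: 0.15096 − 0.084076 = 0.066884 m

6.69 cm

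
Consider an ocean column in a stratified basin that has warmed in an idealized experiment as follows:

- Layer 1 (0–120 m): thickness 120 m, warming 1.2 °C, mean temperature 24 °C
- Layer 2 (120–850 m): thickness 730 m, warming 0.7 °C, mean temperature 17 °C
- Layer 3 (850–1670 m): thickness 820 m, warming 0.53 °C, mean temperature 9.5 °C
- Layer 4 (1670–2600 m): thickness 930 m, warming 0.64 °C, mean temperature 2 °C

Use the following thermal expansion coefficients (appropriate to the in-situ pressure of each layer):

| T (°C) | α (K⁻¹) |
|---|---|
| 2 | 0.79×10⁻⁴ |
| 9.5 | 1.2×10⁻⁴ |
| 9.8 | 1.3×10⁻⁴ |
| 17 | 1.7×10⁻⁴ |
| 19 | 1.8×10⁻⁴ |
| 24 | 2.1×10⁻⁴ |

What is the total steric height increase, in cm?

Layer 1 at 24 °C → α = 2.1×10⁻⁴ K⁻¹
Layer 2 at 17 °C → α = 1.7×10⁻⁴ K⁻¹
Layer 3 at 9.5 °C → α = 1.2×10⁻⁴ K⁻¹
Layer 4 at 2 °C → α = 0.79×10⁻⁴ K⁻¹
Layer 1: 120 × 2.1×10⁻⁴ × 1.2 = 0.03024 m
0.7 × 1.7×10⁻⁴ × 730 = 0.08687 m
850–1670 m: 820 × 1.2×10⁻⁴ × 0.53 = 0.052152 m
1670–2600 m: 0.64 × 0.79×10⁻⁴ × 930 = 0.0470208 m
Δh = 0.03024 + 0.08687 + 0.052152 + 0.0470208 = 0.2162828 m

Δh = 21.6 cm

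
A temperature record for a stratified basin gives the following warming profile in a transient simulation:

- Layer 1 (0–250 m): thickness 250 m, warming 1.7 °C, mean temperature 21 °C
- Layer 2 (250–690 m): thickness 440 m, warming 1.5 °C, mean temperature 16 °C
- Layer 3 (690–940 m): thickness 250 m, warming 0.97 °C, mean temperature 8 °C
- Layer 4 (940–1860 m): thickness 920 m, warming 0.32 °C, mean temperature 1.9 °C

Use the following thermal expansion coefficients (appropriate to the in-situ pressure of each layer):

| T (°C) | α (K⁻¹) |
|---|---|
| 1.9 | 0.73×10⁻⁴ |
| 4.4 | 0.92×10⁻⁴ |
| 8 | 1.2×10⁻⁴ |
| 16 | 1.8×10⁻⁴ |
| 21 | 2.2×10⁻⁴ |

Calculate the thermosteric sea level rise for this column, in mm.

Layer 1 at 21 °C → α = 2.2×10⁻⁴ K⁻¹
Layer 2 at 16 °C → α = 1.8×10⁻⁴ K⁻¹
Layer 3 at 8 °C → α = 1.2×10⁻⁴ K⁻¹
Layer 4 at 1.9 °C → α = 0.73×10⁻⁴ K⁻¹
Layer 1: 2.2×10⁻⁴ × 1.7 × 250 = 0.09350 m
250–690 m: 440 × 1.8×10⁻⁴ × 1.5 = 0.11880 m
Layer 3: 1.2×10⁻⁴ × 250 × 0.97 = 0.02910 m
940–1860 m: 920 × 0.73×10⁻⁴ × 0.32 = 0.0214912 m
Δh = 0.09350 + 0.11880 + 0.02910 + 0.0214912 = 0.2628912 m ≈ 263 mm

263 mm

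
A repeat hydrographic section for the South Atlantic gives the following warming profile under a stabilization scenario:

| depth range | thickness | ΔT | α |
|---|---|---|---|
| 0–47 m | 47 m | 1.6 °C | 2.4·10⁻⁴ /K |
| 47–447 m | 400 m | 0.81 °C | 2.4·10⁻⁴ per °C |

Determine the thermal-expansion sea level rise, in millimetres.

Δh ≈ 95.8 mm

Layer 1: 47 × 2.4×10⁻⁴ × 1.6 = 0.018048 m
400 × 2.4×10⁻⁴ × 0.81 = 0.07776 m
Δh = 0.018048 + 0.07776 = 0.095808 m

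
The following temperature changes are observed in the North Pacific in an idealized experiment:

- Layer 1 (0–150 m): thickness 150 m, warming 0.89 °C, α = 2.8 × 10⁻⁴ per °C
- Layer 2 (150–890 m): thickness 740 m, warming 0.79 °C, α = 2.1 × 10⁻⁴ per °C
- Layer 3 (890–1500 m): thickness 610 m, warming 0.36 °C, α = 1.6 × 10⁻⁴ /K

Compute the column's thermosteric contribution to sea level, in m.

0.195 m of thermosteric rise

0–150 m: 150 × 0.89 × 2.8×10⁻⁴ = 0.03738 m
150–890 m: 2.1×10⁻⁴ × 0.79 × 740 = 0.122766 m
890–1500 m: 610 × 0.36 × 1.6×10⁻⁴ = 0.035136 m
Δh = 0.03738 + 0.122766 + 0.035136 = 0.195282 m ≈ 0.195 m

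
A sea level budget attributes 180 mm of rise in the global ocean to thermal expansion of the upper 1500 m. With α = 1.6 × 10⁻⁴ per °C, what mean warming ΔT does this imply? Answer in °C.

about 0.750 °C

ΔT = Δh/(αH) = 0.18 / (1.6×10⁻⁴ × 1500) = 0.7500 °C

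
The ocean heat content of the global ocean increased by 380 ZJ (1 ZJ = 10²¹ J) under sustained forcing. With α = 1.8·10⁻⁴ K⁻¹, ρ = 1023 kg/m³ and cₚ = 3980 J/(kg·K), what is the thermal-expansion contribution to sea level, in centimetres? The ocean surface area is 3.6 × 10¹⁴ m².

Per unit area: Q = 380×10²¹ / (3.6×10¹⁴) ≈ 1.056×10⁹ J/m²
Δh = αQ/(ρcₚ) = 1.8×10⁻⁴ × 1.056×10⁹ / (1023 × 3980) ≈ 0.046685 m

about 4.67 cm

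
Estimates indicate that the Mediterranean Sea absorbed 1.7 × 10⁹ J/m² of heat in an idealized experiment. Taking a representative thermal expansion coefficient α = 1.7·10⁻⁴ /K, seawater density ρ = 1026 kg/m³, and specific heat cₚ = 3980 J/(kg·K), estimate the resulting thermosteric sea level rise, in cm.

Δh = αQ/(ρcₚ) = 1.7×10⁻⁴ × 1.7×10⁹ / (1026 × 3980) ≈ 0.070773 m

7.08 cm of thermosteric rise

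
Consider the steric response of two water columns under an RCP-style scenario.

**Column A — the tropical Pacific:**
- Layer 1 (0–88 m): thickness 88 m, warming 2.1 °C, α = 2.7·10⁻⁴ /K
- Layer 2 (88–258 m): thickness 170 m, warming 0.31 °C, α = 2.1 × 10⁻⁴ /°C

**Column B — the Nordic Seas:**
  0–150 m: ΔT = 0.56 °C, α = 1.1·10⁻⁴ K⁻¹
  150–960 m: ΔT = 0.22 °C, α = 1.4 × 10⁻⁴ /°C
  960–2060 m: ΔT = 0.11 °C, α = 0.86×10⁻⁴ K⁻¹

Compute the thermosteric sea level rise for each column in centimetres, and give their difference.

Δh_A ≈ 6.10 cm, Δh_B ≈ 4.46 cm; difference ≈ 1.64 cm

A 0–88 m: 88 × 2.1 × 2.7×10⁻⁴ = 0.049896 m
A Layer 2: 2.1×10⁻⁴ × 0.31 × 170 = 0.011067 m
A total: 0.060963 m
B 150 × 0.56 × 1.1×10⁻⁴ = 0.00924 m
B 0.22 × 1.4×10⁻⁴ × 810 = 0.024948 m
B Layer 3: 0.86×10⁻⁴ × 1100 × 0.11 = 0.010406 m
B total: 0.044594 m
Difference: 0.060963 − 0.044594 = 0.016369 m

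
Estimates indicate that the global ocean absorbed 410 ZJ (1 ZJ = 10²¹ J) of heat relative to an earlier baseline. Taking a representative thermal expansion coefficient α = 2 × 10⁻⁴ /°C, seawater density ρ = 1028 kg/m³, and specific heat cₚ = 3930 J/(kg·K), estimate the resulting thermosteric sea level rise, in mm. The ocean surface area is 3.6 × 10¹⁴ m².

56.4 mm of thermosteric rise

Per unit area: Q = 410×10²¹ / (3.6×10¹⁴) ≈ 1.139×10⁹ J/m²
Δh = αQ/(ρcₚ) = 2×10⁻⁴ × 1.139×10⁹ / (1028 × 3930) ≈ 0.056386 m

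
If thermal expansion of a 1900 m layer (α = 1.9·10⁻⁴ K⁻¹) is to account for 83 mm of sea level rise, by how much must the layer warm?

ΔT = Δh/(αH) = 0.083 / (1.9×10⁻⁴ × 1900) ≈ 0.2299 K

about 0.230 K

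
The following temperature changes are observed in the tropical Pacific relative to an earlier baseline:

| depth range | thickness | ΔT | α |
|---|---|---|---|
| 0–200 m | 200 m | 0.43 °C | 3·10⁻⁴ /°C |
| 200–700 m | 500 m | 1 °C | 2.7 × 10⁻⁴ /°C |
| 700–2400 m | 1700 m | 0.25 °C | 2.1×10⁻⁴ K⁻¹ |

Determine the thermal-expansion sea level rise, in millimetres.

Layer 1: 3×10⁻⁴ × 200 × 0.43 = 0.02580 m
200–700 m: 500 × 2.7×10⁻⁴ × 1 = 0.13500 m
700–2400 m: 1700 × 0.25 × 2.1×10⁻⁴ = 0.08925 m
Δh = 0.02580 + 0.13500 + 0.08925 = 0.25005 m ≈ 250 mm

250 mm of thermosteric rise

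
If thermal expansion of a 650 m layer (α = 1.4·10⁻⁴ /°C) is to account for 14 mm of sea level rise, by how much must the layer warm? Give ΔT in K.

ΔT ≈ 0.15 K

ΔT = Δh/(αH) = 0.014 / (1.4×10⁻⁴ × 650) ≈ 0.1538 K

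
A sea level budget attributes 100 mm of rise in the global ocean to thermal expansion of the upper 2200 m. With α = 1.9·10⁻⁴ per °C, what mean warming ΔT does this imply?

ΔT = Δh/(αH) = 0.1 / (1.9×10⁻⁴ × 2200) ≈ 0.2392 °C

ΔT ≈ 0.24 °C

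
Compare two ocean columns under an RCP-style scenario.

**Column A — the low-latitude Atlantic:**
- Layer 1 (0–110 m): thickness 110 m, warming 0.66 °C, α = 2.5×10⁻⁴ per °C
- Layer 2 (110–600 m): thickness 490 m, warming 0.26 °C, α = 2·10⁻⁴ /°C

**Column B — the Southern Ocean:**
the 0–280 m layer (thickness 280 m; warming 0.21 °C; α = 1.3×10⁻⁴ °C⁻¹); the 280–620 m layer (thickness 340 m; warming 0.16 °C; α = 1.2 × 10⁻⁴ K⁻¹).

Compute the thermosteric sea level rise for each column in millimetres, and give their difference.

A 0–110 m: 2.5×10⁻⁴ × 0.66 × 110 = 0.01815 m
A Layer 2: 2×10⁻⁴ × 0.26 × 490 = 0.02548 m
A total: 0.04363 m
B 1.3×10⁻⁴ × 280 × 0.21 = 0.007644 m
B Layer 2: 340 × 0.16 × 1.2×10⁻⁴ = 0.006528 m
B total: 0.014172 m
Difference: 0.04363 − 0.014172 = 0.029458 m

Δh_A ≈ 44 mm, Δh_B ≈ 14 mm; difference ≈ 29 mm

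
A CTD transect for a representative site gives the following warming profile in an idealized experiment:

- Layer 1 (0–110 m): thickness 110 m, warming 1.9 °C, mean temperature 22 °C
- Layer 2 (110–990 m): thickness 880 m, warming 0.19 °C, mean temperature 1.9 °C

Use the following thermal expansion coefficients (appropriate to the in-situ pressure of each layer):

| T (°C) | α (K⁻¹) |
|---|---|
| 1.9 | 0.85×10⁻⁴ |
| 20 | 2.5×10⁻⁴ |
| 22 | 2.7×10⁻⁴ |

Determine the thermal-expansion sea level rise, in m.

Δh ≈ 0.071 m

Layer 1 at 22 °C → α = 2.7×10⁻⁴ K⁻¹
Layer 2 at 1.9 °C → α = 0.85×10⁻⁴ K⁻¹
Layer 1: 110 × 2.7×10⁻⁴ × 1.9 = 0.05643 m
Layer 2: 0.85×10⁻⁴ × 0.19 × 880 = 0.014212 m
Δh = 0.05643 + 0.014212 = 0.070642 m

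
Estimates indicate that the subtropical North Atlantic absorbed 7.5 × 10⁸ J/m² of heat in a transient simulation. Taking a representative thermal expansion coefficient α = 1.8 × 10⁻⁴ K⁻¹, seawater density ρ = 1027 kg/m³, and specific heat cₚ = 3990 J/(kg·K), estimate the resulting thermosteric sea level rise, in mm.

Δh = αQ/(ρcₚ) = 1.8×10⁻⁴ × 7.5×10⁸ / (1027 × 3990) ≈ 0.032945 m

33 mm of thermosteric rise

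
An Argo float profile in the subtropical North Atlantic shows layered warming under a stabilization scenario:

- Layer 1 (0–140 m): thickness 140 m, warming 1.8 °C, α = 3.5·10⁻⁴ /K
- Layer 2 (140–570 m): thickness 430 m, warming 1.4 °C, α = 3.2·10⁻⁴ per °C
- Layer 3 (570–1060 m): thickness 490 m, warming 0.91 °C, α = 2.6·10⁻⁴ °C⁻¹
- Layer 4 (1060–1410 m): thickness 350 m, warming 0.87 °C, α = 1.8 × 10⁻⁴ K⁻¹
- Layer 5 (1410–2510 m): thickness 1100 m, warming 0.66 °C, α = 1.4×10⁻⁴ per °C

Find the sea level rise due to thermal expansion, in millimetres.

Layer 1: 1.8 × 3.5×10⁻⁴ × 140 = 0.08820 m
Layer 2: 3.2×10⁻⁴ × 430 × 1.4 = 0.19264 m
Layer 3: 2.6×10⁻⁴ × 490 × 0.91 = 0.115934 m
1060–1410 m: 0.87 × 1.8×10⁻⁴ × 350 = 0.05481 m
1410–2510 m: 1.4×10⁻⁴ × 0.66 × 1100 = 0.10164 m
Δh = 0.08820 + 0.19264 + 0.115934 + 0.05481 + 0.10164 = 0.553224 m ≈ 553 mm

Δh ≈ 553 mm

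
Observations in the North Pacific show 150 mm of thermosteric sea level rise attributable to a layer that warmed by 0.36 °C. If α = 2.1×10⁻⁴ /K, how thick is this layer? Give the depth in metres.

H ≈ 2000 m

H = Δh/(αΔT) = 0.15 / (2.1×10⁻⁴ × 0.36) ≈ 1984 m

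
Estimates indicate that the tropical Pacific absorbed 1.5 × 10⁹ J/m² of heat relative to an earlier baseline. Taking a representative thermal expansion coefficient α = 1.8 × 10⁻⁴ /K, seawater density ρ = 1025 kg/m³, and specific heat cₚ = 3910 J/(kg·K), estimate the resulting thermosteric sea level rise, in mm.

Δh = αQ/(ρcₚ) = 1.8×10⁻⁴ × 1.5×10⁹ / (1025 × 3910) ≈ 0.067369 m

Δh ≈ 67 mm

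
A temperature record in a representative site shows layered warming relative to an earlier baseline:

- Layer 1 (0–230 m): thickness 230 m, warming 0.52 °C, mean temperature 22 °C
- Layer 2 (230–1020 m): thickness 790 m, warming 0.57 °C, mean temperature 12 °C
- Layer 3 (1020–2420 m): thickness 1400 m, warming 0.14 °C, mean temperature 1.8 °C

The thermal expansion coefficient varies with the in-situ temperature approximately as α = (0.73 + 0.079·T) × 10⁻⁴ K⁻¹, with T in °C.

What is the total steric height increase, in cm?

Layer 1: α = (0.73 + 0.079×22)×10⁻⁴ = 2.468×10⁻⁴ K⁻¹
Layer 2: α = (0.73 + 0.079×12)×10⁻⁴ = 1.678×10⁻⁴ K⁻¹
Layer 3: α = (0.73 + 0.079×1.8)×10⁻⁴ = 0.8722×10⁻⁴ K⁻¹
0–230 m: 2.468×10⁻⁴ × 230 × 0.52 = 0.02951728 m
Layer 2: 0.57 × 790 × 1.678×10⁻⁴ = 0.07556034 m
Layer 3: 0.8722×10⁻⁴ × 1400 × 0.14 = 0.01709512 m
Δh = 0.02951728 + 0.07556034 + 0.01709512 = 0.12217274 m

Δh ≈ 12.2 cm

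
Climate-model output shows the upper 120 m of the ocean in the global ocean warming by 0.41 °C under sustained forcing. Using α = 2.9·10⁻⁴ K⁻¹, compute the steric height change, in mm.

Δh = αΔT·H = 2.9×10⁻⁴ × 0.41 × 120 = 0.014268 m

14 mm of thermosteric rise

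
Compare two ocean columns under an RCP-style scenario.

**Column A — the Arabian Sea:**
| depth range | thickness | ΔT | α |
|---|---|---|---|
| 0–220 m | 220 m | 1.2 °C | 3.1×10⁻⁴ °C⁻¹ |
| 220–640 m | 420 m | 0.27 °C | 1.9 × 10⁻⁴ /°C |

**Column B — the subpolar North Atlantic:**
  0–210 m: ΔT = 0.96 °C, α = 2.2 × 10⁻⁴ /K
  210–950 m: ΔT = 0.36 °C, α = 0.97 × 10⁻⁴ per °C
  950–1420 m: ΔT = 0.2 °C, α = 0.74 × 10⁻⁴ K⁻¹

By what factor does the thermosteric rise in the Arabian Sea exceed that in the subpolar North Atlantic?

A 0–220 m: 1.2 × 220 × 3.1×10⁻⁴ = 0.08184 m
A 0.27 × 420 × 1.9×10⁻⁴ = 0.021546 m
A total: 0.103386 m
B Layer 1: 210 × 0.96 × 2.2×10⁻⁴ = 0.044352 m
B 0.36 × 740 × 0.97×10⁻⁴ = 0.0258408 m
B 0.74×10⁻⁴ × 470 × 0.2 = 0.006956 m
B total: 0.0771488 m
Ratio: 0.103386 / 0.0771488 ≈ 1.340

≈ 1.3×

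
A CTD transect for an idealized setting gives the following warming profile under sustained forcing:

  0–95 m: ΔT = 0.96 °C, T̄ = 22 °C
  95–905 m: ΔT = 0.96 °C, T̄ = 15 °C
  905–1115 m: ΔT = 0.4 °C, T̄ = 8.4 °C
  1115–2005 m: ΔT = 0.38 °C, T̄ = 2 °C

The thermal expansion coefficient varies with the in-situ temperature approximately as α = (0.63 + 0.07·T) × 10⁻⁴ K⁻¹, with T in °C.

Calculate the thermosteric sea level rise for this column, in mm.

Layer 1: α = (0.63 + 0.07×22)×10⁻⁴ = 2.17×10⁻⁴ K⁻¹
Layer 2: α = (0.63 + 0.07×15)×10⁻⁴ = 1.68×10⁻⁴ K⁻¹
Layer 3: α = (0.63 + 0.07×8.4)×10⁻⁴ = 1.218×10⁻⁴ K⁻¹
Layer 4: α = (0.63 + 0.07×2)×10⁻⁴ = 0.77×10⁻⁴ K⁻¹
Layer 1: 2.17×10⁻⁴ × 95 × 0.96 = 0.0197904 m
Layer 2: 1.68×10⁻⁴ × 810 × 0.96 = 0.1306368 m
Layer 3: 0.4 × 210 × 1.218×10⁻⁴ = 0.0102312 m
1115–2005 m: 0.77×10⁻⁴ × 0.38 × 890 = 0.0260414 m
Δh = 0.0197904 + 0.1306368 + 0.0102312 + 0.0260414 = 0.1866998 m ≈ 187 mm

187 mm of thermosteric rise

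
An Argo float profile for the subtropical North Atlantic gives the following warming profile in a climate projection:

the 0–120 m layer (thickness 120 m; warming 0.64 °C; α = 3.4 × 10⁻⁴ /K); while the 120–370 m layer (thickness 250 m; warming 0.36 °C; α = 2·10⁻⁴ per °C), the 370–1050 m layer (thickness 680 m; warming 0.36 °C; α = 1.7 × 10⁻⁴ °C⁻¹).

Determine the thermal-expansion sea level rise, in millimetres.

Δh ≈ 86 mm

0–120 m: 0.64 × 3.4×10⁻⁴ × 120 = 0.026112 m
120–370 m: 0.36 × 250 × 2×10⁻⁴ = 0.01800 m
Layer 3: 1.7×10⁻⁴ × 680 × 0.36 = 0.041616 m
Δh = 0.026112 + 0.01800 + 0.041616 = 0.085728 m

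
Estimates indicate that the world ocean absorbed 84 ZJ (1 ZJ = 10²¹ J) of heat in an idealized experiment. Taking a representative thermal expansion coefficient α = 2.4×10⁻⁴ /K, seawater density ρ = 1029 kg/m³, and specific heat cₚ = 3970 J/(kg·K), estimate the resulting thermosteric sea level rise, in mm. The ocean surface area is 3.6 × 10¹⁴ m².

about 13.7 mm

Per unit area: Q = 84×10²¹ / (3.6×10¹⁴) ≈ 2.333×10⁸ J/m²
Δh = αQ/(ρcₚ) = 2.4×10⁻⁴ × 2.333×10⁸ / (1029 × 3970) ≈ 0.013706 m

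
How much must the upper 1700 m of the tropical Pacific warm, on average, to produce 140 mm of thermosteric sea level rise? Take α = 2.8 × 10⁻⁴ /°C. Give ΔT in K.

about 0.294 K

ΔT = Δh/(αH) = 0.14 / (2.8×10⁻⁴ × 1700) ≈ 0.2941 K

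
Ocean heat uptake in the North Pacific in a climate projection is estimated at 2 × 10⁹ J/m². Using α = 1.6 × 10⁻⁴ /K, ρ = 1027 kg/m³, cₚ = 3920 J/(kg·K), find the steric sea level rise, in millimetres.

Δh = 79 mm

Δh = αQ/(ρcₚ) = 1.6×10⁻⁴ × 2×10⁹ / (1027 × 3920) ≈ 0.079487 m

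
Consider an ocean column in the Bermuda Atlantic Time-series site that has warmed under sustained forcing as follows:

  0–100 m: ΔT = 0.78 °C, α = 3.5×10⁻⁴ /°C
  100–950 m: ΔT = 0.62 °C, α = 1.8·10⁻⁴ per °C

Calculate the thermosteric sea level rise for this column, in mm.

122 mm of thermosteric rise

Layer 1: 3.5×10⁻⁴ × 0.78 × 100 = 0.02730 m
100–950 m: 0.62 × 1.8×10⁻⁴ × 850 = 0.09486 m
Δh = 0.02730 + 0.09486 = 0.12216 m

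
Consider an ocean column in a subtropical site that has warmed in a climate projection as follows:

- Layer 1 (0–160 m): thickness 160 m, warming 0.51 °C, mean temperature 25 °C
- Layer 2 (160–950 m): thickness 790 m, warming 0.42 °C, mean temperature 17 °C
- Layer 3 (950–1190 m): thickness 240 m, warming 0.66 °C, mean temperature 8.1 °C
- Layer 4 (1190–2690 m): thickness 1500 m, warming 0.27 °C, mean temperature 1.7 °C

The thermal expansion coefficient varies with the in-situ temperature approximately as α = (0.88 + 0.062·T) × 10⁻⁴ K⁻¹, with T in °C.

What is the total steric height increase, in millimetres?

Δh = 146 mm

Layer 1: α = (0.88 + 0.062×25)×10⁻⁴ = 2.43×10⁻⁴ K⁻¹
Layer 2: α = (0.88 + 0.062×17)×10⁻⁴ = 1.934×10⁻⁴ K⁻¹
Layer 3: α = (0.88 + 0.062×8.1)×10⁻⁴ = 1.3822×10⁻⁴ K⁻¹
Layer 4: α = (0.88 + 0.062×1.7)×10⁻⁴ = 0.9854×10⁻⁴ K⁻¹
0.51 × 2.43×10⁻⁴ × 160 = 0.0198288 m
790 × 1.934×10⁻⁴ × 0.42 = 0.06417012 m
Layer 3: 0.66 × 1.3822×10⁻⁴ × 240 = 0.021894048 m
Layer 4: 0.27 × 0.9854×10⁻⁴ × 1500 = 0.0399087 m
Δh = 0.0198288 + 0.06417012 + 0.021894048 + 0.0399087 = 0.145801668 m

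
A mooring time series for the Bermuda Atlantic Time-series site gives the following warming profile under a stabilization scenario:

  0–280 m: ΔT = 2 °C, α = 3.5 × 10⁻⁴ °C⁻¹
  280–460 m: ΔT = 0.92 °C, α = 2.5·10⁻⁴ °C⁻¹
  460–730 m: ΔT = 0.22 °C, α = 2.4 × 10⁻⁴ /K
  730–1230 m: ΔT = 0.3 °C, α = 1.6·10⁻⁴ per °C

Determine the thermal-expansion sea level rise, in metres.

3.5×10⁻⁴ × 2 × 280 = 0.19600 m
0.92 × 2.5×10⁻⁴ × 180 = 0.04140 m
460–730 m: 270 × 0.22 × 2.4×10⁻⁴ = 0.014256 m
500 × 0.3 × 1.6×10⁻⁴ = 0.02400 m
Δh = 0.19600 + 0.04140 + 0.014256 + 0.02400 = 0.275656 m ≈ 0.28 m

Δh ≈ 0.28 m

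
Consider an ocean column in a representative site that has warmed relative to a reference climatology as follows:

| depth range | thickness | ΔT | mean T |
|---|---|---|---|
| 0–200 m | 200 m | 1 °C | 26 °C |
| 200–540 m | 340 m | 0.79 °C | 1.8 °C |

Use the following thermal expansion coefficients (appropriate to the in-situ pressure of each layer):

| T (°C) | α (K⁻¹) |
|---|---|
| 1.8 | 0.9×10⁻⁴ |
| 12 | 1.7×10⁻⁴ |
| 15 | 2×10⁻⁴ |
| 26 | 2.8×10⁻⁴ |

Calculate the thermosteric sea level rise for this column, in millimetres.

Layer 1 at 26 °C → α = 2.8×10⁻⁴ K⁻¹
Layer 2 at 1.8 °C → α = 0.9×10⁻⁴ K⁻¹
0–200 m: 1 × 200 × 2.8×10⁻⁴ = 0.05600 m
0.79 × 0.9×10⁻⁴ × 340 = 0.024174 m
Δh = 0.05600 + 0.024174 = 0.080174 m

about 80.2 mm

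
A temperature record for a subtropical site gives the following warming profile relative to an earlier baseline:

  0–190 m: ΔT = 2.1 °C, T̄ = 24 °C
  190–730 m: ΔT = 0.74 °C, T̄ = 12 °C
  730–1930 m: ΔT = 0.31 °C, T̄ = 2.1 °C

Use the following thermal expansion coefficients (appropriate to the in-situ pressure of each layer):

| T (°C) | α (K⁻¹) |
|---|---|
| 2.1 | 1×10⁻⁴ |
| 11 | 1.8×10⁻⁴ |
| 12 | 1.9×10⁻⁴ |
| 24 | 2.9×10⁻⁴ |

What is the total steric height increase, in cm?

Layer 1 at 24 °C → α = 2.9×10⁻⁴ K⁻¹
Layer 2 at 12 °C → α = 1.9×10⁻⁴ K⁻¹
Layer 3 at 2.1 °C → α = 1×10⁻⁴ K⁻¹
Layer 1: 2.1 × 2.9×10⁻⁴ × 190 = 0.11571 m
Layer 2: 540 × 0.74 × 1.9×10⁻⁴ = 0.075924 m
730–1930 m: 0.31 × 1200 × 1×10⁻⁴ = 0.03720 m
Δh = 0.11571 + 0.075924 + 0.03720 = 0.228834 m

about 22.9 cm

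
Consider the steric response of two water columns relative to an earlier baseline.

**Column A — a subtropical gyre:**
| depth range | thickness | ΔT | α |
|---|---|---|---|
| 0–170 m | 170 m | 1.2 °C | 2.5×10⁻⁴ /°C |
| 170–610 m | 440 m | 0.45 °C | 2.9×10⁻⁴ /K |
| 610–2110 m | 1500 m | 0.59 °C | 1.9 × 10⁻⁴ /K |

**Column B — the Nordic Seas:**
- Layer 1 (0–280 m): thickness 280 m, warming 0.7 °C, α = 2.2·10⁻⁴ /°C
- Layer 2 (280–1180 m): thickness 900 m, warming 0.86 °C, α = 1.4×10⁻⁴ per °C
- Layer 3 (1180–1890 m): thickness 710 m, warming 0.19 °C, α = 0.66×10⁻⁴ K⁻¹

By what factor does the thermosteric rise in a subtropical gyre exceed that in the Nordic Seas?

A 0–170 m: 170 × 1.2 × 2.5×10⁻⁴ = 0.05100 m
A Layer 2: 2.9×10⁻⁴ × 0.45 × 440 = 0.05742 m
A 610–2110 m: 0.59 × 1.9×10⁻⁴ × 1500 = 0.16815 m
A total: 0.27657 m
B 0–280 m: 0.7 × 2.2×10⁻⁴ × 280 = 0.04312 m
B 1.4×10⁻⁴ × 0.86 × 900 = 0.10836 m
B 1180–1890 m: 0.19 × 0.66×10⁻⁴ × 710 = 0.0089034 m
B total: 0.1603834 m
Ratio: 0.27657 / 0.1603834 ≈ 1.724

1.72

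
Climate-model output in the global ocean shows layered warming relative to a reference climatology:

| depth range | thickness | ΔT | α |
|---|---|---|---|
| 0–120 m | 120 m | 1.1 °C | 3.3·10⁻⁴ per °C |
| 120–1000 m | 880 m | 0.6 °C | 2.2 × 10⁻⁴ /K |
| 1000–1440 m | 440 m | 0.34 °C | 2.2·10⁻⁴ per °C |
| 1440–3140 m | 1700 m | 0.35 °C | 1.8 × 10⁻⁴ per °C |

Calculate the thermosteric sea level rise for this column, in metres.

Δh ≈ 0.30 m

0–120 m: 120 × 3.3×10⁻⁴ × 1.1 = 0.04356 m
Layer 2: 880 × 0.6 × 2.2×10⁻⁴ = 0.11616 m
Layer 3: 0.34 × 440 × 2.2×10⁻⁴ = 0.032912 m
1.8×10⁻⁴ × 0.35 × 1700 = 0.10710 m
Δh = 0.04356 + 0.11616 + 0.032912 + 0.10710 = 0.299732 m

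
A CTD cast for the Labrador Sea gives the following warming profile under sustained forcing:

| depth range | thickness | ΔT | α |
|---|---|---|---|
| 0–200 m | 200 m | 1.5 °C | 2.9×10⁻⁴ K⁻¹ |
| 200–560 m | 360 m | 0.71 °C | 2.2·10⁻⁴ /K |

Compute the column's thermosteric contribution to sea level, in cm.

14.3 cm of thermosteric rise

Layer 1: 200 × 2.9×10⁻⁴ × 1.5 = 0.08700 m
0.71 × 2.2×10⁻⁴ × 360 = 0.056232 m
Δh = 0.08700 + 0.056232 = 0.143232 m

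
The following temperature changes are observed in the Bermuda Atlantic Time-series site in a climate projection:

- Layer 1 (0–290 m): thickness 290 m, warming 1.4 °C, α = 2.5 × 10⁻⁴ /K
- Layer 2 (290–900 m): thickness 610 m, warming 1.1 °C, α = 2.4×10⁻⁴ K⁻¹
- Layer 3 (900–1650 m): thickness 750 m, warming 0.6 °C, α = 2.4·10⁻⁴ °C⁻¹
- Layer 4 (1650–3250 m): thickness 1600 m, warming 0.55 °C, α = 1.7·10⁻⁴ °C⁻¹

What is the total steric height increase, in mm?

0–290 m: 2.5×10⁻⁴ × 1.4 × 290 = 0.10150 m
1.1 × 610 × 2.4×10⁻⁴ = 0.16104 m
Layer 3: 750 × 0.6 × 2.4×10⁻⁴ = 0.10800 m
Layer 4: 0.55 × 1.7×10⁻⁴ × 1600 = 0.14960 m
Δh = 0.10150 + 0.16104 + 0.10800 + 0.14960 = 0.52014 m ≈ 520 mm

520 mm of thermosteric rise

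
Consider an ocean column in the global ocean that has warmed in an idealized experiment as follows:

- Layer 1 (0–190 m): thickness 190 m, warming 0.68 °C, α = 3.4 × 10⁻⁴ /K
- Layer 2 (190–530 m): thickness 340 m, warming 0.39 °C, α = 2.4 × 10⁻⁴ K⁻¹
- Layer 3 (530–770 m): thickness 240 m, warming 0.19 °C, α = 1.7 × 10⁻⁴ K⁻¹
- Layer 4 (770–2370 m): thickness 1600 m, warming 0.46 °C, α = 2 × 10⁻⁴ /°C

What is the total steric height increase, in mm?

0.68 × 190 × 3.4×10⁻⁴ = 0.043928 m
190–530 m: 2.4×10⁻⁴ × 0.39 × 340 = 0.031824 m
Layer 3: 1.7×10⁻⁴ × 240 × 0.19 = 0.007752 m
770–2370 m: 0.46 × 2×10⁻⁴ × 1600 = 0.14720 m
Δh = 0.043928 + 0.031824 + 0.007752 + 0.14720 = 0.230704 m

about 231 mm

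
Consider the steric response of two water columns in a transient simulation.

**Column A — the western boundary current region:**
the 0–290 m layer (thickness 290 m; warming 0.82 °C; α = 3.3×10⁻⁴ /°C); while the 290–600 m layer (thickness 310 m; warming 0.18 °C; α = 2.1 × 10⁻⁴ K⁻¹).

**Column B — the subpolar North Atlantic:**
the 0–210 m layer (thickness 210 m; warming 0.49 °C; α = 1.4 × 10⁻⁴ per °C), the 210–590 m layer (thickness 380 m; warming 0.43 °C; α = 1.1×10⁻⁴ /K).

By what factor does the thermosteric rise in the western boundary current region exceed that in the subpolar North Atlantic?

a factor of 2.8

A Layer 1: 3.3×10⁻⁴ × 290 × 0.82 = 0.078474 m
A 290–600 m: 0.18 × 2.1×10⁻⁴ × 310 = 0.011718 m
A total: 0.090192 m
B 1.4×10⁻⁴ × 210 × 0.49 = 0.014406 m
B Layer 2: 0.43 × 380 × 1.1×10⁻⁴ = 0.017974 m
B total: 0.03238 m
Ratio: 0.090192 / 0.03238 ≈ 2.785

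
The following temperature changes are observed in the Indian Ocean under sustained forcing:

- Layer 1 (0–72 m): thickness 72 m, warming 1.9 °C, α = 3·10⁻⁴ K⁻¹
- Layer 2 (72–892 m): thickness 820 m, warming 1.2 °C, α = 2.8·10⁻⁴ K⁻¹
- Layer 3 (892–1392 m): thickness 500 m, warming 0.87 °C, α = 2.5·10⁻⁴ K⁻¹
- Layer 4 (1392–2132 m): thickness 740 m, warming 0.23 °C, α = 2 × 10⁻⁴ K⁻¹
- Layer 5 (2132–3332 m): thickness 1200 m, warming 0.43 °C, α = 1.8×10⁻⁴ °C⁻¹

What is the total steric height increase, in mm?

552 mm

0–72 m: 3×10⁻⁴ × 1.9 × 72 = 0.04104 m
Layer 2: 820 × 1.2 × 2.8×10⁻⁴ = 0.27552 m
Layer 3: 0.87 × 2.5×10⁻⁴ × 500 = 0.10875 m
Layer 4: 0.23 × 2×10⁻⁴ × 740 = 0.03404 m
2132–3332 m: 1200 × 1.8×10⁻⁴ × 0.43 = 0.09288 m
Δh = 0.04104 + 0.27552 + 0.10875 + 0.03404 + 0.09288 = 0.55223 m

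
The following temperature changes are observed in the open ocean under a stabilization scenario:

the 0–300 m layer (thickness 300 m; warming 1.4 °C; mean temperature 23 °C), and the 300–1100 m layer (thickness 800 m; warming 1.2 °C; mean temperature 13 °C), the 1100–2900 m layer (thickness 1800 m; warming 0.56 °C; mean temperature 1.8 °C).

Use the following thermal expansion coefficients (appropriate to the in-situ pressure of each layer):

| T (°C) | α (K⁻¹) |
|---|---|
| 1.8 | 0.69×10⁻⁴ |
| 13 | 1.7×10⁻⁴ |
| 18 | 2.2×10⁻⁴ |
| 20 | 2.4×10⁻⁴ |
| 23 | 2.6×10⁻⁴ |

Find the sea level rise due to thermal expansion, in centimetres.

Layer 1 at 23 °C → α = 2.6×10⁻⁴ K⁻¹
Layer 2 at 13 °C → α = 1.7×10⁻⁴ K⁻¹
Layer 3 at 1.8 °C → α = 0.69×10⁻⁴ K⁻¹
Layer 1: 1.4 × 300 × 2.6×10⁻⁴ = 0.10920 m
300–1100 m: 800 × 1.2 × 1.7×10⁻⁴ = 0.16320 m
1100–2900 m: 1800 × 0.56 × 0.69×10⁻⁴ = 0.069552 m
Δh = 0.10920 + 0.16320 + 0.069552 = 0.341952 m ≈ 34 cm

Δh = 34 cm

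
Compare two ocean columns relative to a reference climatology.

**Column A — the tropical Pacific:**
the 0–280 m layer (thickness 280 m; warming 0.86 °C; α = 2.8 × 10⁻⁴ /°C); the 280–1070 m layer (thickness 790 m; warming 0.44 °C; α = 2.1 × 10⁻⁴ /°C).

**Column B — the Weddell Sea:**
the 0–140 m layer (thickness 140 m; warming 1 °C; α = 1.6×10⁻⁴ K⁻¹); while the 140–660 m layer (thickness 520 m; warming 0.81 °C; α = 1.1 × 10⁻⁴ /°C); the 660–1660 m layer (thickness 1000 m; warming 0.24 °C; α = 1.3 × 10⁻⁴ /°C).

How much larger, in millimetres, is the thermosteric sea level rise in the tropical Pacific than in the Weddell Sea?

40 mm larger

A Layer 1: 0.86 × 280 × 2.8×10⁻⁴ = 0.067424 m
A 280–1070 m: 790 × 0.44 × 2.1×10⁻⁴ = 0.072996 m
A total: 0.14042 m
B 1.6×10⁻⁴ × 140 × 1 = 0.02240 m
B Layer 2: 0.81 × 1.1×10⁻⁴ × 520 = 0.046332 m
B 660–1660 m: 1.3×10⁻⁴ × 0.24 × 1000 = 0.03120 m
B total: 0.099932 m
Difference: 0.14042 − 0.099932 = 0.040488 m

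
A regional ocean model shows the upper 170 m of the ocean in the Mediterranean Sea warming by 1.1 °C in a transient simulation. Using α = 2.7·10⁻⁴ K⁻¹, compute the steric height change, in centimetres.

Δh = 5.05 cm

Δh = αΔT·H = 2.7×10⁻⁴ × 1.1 × 170 = 0.05049 m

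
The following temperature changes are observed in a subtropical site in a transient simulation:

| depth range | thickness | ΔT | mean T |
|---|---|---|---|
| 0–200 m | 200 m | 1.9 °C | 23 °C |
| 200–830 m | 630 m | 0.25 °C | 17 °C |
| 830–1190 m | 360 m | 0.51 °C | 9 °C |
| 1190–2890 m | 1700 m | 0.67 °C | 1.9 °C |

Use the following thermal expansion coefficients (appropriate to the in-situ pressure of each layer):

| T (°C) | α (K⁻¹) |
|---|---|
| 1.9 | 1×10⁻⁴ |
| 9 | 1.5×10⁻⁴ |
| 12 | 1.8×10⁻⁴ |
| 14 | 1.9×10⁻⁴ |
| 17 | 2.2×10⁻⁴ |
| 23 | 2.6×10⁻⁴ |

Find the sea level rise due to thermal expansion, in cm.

Layer 1 at 23 °C → α = 2.6×10⁻⁴ K⁻¹
Layer 2 at 17 °C → α = 2.2×10⁻⁴ K⁻¹
Layer 3 at 9 °C → α = 1.5×10⁻⁴ K⁻¹
Layer 4 at 1.9 °C → α = 1×10⁻⁴ K⁻¹
2.6×10⁻⁴ × 1.9 × 200 = 0.09880 m
Layer 2: 630 × 0.25 × 2.2×10⁻⁴ = 0.03465 m
360 × 1.5×10⁻⁴ × 0.51 = 0.02754 m
Layer 4: 0.67 × 1×10⁻⁴ × 1700 = 0.11390 m
Δh = 0.09880 + 0.03465 + 0.02754 + 0.11390 = 0.27489 m

27.5 cm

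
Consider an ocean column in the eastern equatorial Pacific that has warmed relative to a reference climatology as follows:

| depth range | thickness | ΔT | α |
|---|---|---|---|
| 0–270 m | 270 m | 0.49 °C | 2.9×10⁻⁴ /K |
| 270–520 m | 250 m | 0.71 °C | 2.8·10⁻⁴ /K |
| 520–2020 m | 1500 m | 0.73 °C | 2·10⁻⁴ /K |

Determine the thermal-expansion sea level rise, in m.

Layer 1: 2.9×10⁻⁴ × 270 × 0.49 = 0.038367 m
Layer 2: 0.71 × 2.8×10⁻⁴ × 250 = 0.04970 m
520–2020 m: 1500 × 2×10⁻⁴ × 0.73 = 0.21900 m
Δh = 0.038367 + 0.04970 + 0.21900 = 0.307067 m

Δh ≈ 0.307 m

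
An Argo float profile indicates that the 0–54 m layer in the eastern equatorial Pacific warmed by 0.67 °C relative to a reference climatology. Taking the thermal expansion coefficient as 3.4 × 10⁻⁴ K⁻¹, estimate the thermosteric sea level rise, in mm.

Δh = 12.3 mm

Δh = αΔT·H = 3.4×10⁻⁴ × 0.67 × 54 = 0.0123012 m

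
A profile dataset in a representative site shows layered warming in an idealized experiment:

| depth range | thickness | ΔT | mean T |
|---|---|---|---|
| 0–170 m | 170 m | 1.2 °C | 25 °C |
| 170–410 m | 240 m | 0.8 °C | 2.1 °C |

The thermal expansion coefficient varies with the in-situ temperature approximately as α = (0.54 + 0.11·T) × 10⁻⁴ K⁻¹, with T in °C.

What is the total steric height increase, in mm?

about 82 mm

Layer 1: α = (0.54 + 0.11×25)×10⁻⁴ = 3.29×10⁻⁴ K⁻¹
Layer 2: α = (0.54 + 0.11×2.1)×10⁻⁴ = 0.771×10⁻⁴ K⁻¹
1.2 × 3.29×10⁻⁴ × 170 = 0.067116 m
170–410 m: 0.771×10⁻⁴ × 0.8 × 240 = 0.0148032 m
Δh = 0.067116 + 0.0148032 = 0.0819192 m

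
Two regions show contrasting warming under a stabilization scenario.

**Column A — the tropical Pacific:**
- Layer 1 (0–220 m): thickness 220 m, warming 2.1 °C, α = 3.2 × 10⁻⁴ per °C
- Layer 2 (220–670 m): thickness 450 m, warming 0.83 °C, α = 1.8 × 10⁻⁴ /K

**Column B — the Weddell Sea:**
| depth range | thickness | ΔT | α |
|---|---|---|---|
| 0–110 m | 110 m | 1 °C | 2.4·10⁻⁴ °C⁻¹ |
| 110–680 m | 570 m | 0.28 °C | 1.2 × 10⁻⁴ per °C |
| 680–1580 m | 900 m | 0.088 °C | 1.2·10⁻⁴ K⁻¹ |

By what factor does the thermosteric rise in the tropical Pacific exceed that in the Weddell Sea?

A Layer 1: 220 × 2.1 × 3.2×10⁻⁴ = 0.14784 m
A 1.8×10⁻⁴ × 0.83 × 450 = 0.06723 m
A total: 0.21507 m
B 0–110 m: 1 × 2.4×10⁻⁴ × 110 = 0.02640 m
B 110–680 m: 1.2×10⁻⁴ × 0.28 × 570 = 0.019152 m
B 1.2×10⁻⁴ × 0.088 × 900 = 0.009504 m
B total: 0.055056 m
Ratio: 0.21507 / 0.055056 ≈ 3.906

a factor of 3.91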